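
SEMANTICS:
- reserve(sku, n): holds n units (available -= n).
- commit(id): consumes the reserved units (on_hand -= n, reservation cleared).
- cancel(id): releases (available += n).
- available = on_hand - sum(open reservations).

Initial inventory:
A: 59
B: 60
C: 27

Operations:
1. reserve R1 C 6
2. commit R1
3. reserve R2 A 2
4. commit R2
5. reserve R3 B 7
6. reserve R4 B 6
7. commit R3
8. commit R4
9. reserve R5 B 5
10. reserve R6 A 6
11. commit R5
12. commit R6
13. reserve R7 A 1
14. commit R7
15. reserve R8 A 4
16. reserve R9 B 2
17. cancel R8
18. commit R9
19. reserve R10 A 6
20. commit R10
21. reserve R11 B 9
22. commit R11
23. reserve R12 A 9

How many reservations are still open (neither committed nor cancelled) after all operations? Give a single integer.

Answer: 1

Derivation:
Step 1: reserve R1 C 6 -> on_hand[A=59 B=60 C=27] avail[A=59 B=60 C=21] open={R1}
Step 2: commit R1 -> on_hand[A=59 B=60 C=21] avail[A=59 B=60 C=21] open={}
Step 3: reserve R2 A 2 -> on_hand[A=59 B=60 C=21] avail[A=57 B=60 C=21] open={R2}
Step 4: commit R2 -> on_hand[A=57 B=60 C=21] avail[A=57 B=60 C=21] open={}
Step 5: reserve R3 B 7 -> on_hand[A=57 B=60 C=21] avail[A=57 B=53 C=21] open={R3}
Step 6: reserve R4 B 6 -> on_hand[A=57 B=60 C=21] avail[A=57 B=47 C=21] open={R3,R4}
Step 7: commit R3 -> on_hand[A=57 B=53 C=21] avail[A=57 B=47 C=21] open={R4}
Step 8: commit R4 -> on_hand[A=57 B=47 C=21] avail[A=57 B=47 C=21] open={}
Step 9: reserve R5 B 5 -> on_hand[A=57 B=47 C=21] avail[A=57 B=42 C=21] open={R5}
Step 10: reserve R6 A 6 -> on_hand[A=57 B=47 C=21] avail[A=51 B=42 C=21] open={R5,R6}
Step 11: commit R5 -> on_hand[A=57 B=42 C=21] avail[A=51 B=42 C=21] open={R6}
Step 12: commit R6 -> on_hand[A=51 B=42 C=21] avail[A=51 B=42 C=21] open={}
Step 13: reserve R7 A 1 -> on_hand[A=51 B=42 C=21] avail[A=50 B=42 C=21] open={R7}
Step 14: commit R7 -> on_hand[A=50 B=42 C=21] avail[A=50 B=42 C=21] open={}
Step 15: reserve R8 A 4 -> on_hand[A=50 B=42 C=21] avail[A=46 B=42 C=21] open={R8}
Step 16: reserve R9 B 2 -> on_hand[A=50 B=42 C=21] avail[A=46 B=40 C=21] open={R8,R9}
Step 17: cancel R8 -> on_hand[A=50 B=42 C=21] avail[A=50 B=40 C=21] open={R9}
Step 18: commit R9 -> on_hand[A=50 B=40 C=21] avail[A=50 B=40 C=21] open={}
Step 19: reserve R10 A 6 -> on_hand[A=50 B=40 C=21] avail[A=44 B=40 C=21] open={R10}
Step 20: commit R10 -> on_hand[A=44 B=40 C=21] avail[A=44 B=40 C=21] open={}
Step 21: reserve R11 B 9 -> on_hand[A=44 B=40 C=21] avail[A=44 B=31 C=21] open={R11}
Step 22: commit R11 -> on_hand[A=44 B=31 C=21] avail[A=44 B=31 C=21] open={}
Step 23: reserve R12 A 9 -> on_hand[A=44 B=31 C=21] avail[A=35 B=31 C=21] open={R12}
Open reservations: ['R12'] -> 1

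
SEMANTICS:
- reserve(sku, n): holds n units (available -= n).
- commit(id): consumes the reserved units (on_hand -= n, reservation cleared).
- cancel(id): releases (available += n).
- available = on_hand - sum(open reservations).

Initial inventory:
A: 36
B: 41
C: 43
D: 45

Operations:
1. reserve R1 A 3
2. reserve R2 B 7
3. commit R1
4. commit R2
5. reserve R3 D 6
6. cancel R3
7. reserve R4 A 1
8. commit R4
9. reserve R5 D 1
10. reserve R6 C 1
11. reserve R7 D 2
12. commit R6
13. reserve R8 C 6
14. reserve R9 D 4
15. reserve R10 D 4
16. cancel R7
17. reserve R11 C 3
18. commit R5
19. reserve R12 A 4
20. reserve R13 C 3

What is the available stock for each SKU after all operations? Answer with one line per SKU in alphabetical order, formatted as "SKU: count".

Step 1: reserve R1 A 3 -> on_hand[A=36 B=41 C=43 D=45] avail[A=33 B=41 C=43 D=45] open={R1}
Step 2: reserve R2 B 7 -> on_hand[A=36 B=41 C=43 D=45] avail[A=33 B=34 C=43 D=45] open={R1,R2}
Step 3: commit R1 -> on_hand[A=33 B=41 C=43 D=45] avail[A=33 B=34 C=43 D=45] open={R2}
Step 4: commit R2 -> on_hand[A=33 B=34 C=43 D=45] avail[A=33 B=34 C=43 D=45] open={}
Step 5: reserve R3 D 6 -> on_hand[A=33 B=34 C=43 D=45] avail[A=33 B=34 C=43 D=39] open={R3}
Step 6: cancel R3 -> on_hand[A=33 B=34 C=43 D=45] avail[A=33 B=34 C=43 D=45] open={}
Step 7: reserve R4 A 1 -> on_hand[A=33 B=34 C=43 D=45] avail[A=32 B=34 C=43 D=45] open={R4}
Step 8: commit R4 -> on_hand[A=32 B=34 C=43 D=45] avail[A=32 B=34 C=43 D=45] open={}
Step 9: reserve R5 D 1 -> on_hand[A=32 B=34 C=43 D=45] avail[A=32 B=34 C=43 D=44] open={R5}
Step 10: reserve R6 C 1 -> on_hand[A=32 B=34 C=43 D=45] avail[A=32 B=34 C=42 D=44] open={R5,R6}
Step 11: reserve R7 D 2 -> on_hand[A=32 B=34 C=43 D=45] avail[A=32 B=34 C=42 D=42] open={R5,R6,R7}
Step 12: commit R6 -> on_hand[A=32 B=34 C=42 D=45] avail[A=32 B=34 C=42 D=42] open={R5,R7}
Step 13: reserve R8 C 6 -> on_hand[A=32 B=34 C=42 D=45] avail[A=32 B=34 C=36 D=42] open={R5,R7,R8}
Step 14: reserve R9 D 4 -> on_hand[A=32 B=34 C=42 D=45] avail[A=32 B=34 C=36 D=38] open={R5,R7,R8,R9}
Step 15: reserve R10 D 4 -> on_hand[A=32 B=34 C=42 D=45] avail[A=32 B=34 C=36 D=34] open={R10,R5,R7,R8,R9}
Step 16: cancel R7 -> on_hand[A=32 B=34 C=42 D=45] avail[A=32 B=34 C=36 D=36] open={R10,R5,R8,R9}
Step 17: reserve R11 C 3 -> on_hand[A=32 B=34 C=42 D=45] avail[A=32 B=34 C=33 D=36] open={R10,R11,R5,R8,R9}
Step 18: commit R5 -> on_hand[A=32 B=34 C=42 D=44] avail[A=32 B=34 C=33 D=36] open={R10,R11,R8,R9}
Step 19: reserve R12 A 4 -> on_hand[A=32 B=34 C=42 D=44] avail[A=28 B=34 C=33 D=36] open={R10,R11,R12,R8,R9}
Step 20: reserve R13 C 3 -> on_hand[A=32 B=34 C=42 D=44] avail[A=28 B=34 C=30 D=36] open={R10,R11,R12,R13,R8,R9}

Answer: A: 28
B: 34
C: 30
D: 36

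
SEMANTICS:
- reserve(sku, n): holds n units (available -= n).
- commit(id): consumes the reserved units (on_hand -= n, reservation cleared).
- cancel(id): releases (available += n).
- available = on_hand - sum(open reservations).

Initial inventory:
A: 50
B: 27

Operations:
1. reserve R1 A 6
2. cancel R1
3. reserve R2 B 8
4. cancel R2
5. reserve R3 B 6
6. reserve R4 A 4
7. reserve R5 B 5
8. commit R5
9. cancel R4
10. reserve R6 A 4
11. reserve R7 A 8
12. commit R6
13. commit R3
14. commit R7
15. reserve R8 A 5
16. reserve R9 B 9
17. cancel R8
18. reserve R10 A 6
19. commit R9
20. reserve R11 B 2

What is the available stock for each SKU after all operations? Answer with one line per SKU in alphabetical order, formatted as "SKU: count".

Step 1: reserve R1 A 6 -> on_hand[A=50 B=27] avail[A=44 B=27] open={R1}
Step 2: cancel R1 -> on_hand[A=50 B=27] avail[A=50 B=27] open={}
Step 3: reserve R2 B 8 -> on_hand[A=50 B=27] avail[A=50 B=19] open={R2}
Step 4: cancel R2 -> on_hand[A=50 B=27] avail[A=50 B=27] open={}
Step 5: reserve R3 B 6 -> on_hand[A=50 B=27] avail[A=50 B=21] open={R3}
Step 6: reserve R4 A 4 -> on_hand[A=50 B=27] avail[A=46 B=21] open={R3,R4}
Step 7: reserve R5 B 5 -> on_hand[A=50 B=27] avail[A=46 B=16] open={R3,R4,R5}
Step 8: commit R5 -> on_hand[A=50 B=22] avail[A=46 B=16] open={R3,R4}
Step 9: cancel R4 -> on_hand[A=50 B=22] avail[A=50 B=16] open={R3}
Step 10: reserve R6 A 4 -> on_hand[A=50 B=22] avail[A=46 B=16] open={R3,R6}
Step 11: reserve R7 A 8 -> on_hand[A=50 B=22] avail[A=38 B=16] open={R3,R6,R7}
Step 12: commit R6 -> on_hand[A=46 B=22] avail[A=38 B=16] open={R3,R7}
Step 13: commit R3 -> on_hand[A=46 B=16] avail[A=38 B=16] open={R7}
Step 14: commit R7 -> on_hand[A=38 B=16] avail[A=38 B=16] open={}
Step 15: reserve R8 A 5 -> on_hand[A=38 B=16] avail[A=33 B=16] open={R8}
Step 16: reserve R9 B 9 -> on_hand[A=38 B=16] avail[A=33 B=7] open={R8,R9}
Step 17: cancel R8 -> on_hand[A=38 B=16] avail[A=38 B=7] open={R9}
Step 18: reserve R10 A 6 -> on_hand[A=38 B=16] avail[A=32 B=7] open={R10,R9}
Step 19: commit R9 -> on_hand[A=38 B=7] avail[A=32 B=7] open={R10}
Step 20: reserve R11 B 2 -> on_hand[A=38 B=7] avail[A=32 B=5] open={R10,R11}

Answer: A: 32
B: 5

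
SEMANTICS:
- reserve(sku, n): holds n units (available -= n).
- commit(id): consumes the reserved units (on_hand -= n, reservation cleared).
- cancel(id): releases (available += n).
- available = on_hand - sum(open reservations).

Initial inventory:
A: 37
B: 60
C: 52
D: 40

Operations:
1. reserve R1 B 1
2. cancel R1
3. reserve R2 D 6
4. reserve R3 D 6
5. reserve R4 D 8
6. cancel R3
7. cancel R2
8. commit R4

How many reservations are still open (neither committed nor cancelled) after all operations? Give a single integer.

Step 1: reserve R1 B 1 -> on_hand[A=37 B=60 C=52 D=40] avail[A=37 B=59 C=52 D=40] open={R1}
Step 2: cancel R1 -> on_hand[A=37 B=60 C=52 D=40] avail[A=37 B=60 C=52 D=40] open={}
Step 3: reserve R2 D 6 -> on_hand[A=37 B=60 C=52 D=40] avail[A=37 B=60 C=52 D=34] open={R2}
Step 4: reserve R3 D 6 -> on_hand[A=37 B=60 C=52 D=40] avail[A=37 B=60 C=52 D=28] open={R2,R3}
Step 5: reserve R4 D 8 -> on_hand[A=37 B=60 C=52 D=40] avail[A=37 B=60 C=52 D=20] open={R2,R3,R4}
Step 6: cancel R3 -> on_hand[A=37 B=60 C=52 D=40] avail[A=37 B=60 C=52 D=26] open={R2,R4}
Step 7: cancel R2 -> on_hand[A=37 B=60 C=52 D=40] avail[A=37 B=60 C=52 D=32] open={R4}
Step 8: commit R4 -> on_hand[A=37 B=60 C=52 D=32] avail[A=37 B=60 C=52 D=32] open={}
Open reservations: [] -> 0

Answer: 0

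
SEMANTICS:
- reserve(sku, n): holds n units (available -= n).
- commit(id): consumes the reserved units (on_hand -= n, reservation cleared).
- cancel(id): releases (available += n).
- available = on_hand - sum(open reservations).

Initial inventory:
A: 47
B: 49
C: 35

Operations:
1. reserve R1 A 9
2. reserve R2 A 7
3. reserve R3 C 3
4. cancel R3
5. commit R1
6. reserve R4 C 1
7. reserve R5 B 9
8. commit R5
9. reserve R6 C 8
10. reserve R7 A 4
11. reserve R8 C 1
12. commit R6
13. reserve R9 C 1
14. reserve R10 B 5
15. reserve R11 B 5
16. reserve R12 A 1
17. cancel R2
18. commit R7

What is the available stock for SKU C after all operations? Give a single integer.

Answer: 24

Derivation:
Step 1: reserve R1 A 9 -> on_hand[A=47 B=49 C=35] avail[A=38 B=49 C=35] open={R1}
Step 2: reserve R2 A 7 -> on_hand[A=47 B=49 C=35] avail[A=31 B=49 C=35] open={R1,R2}
Step 3: reserve R3 C 3 -> on_hand[A=47 B=49 C=35] avail[A=31 B=49 C=32] open={R1,R2,R3}
Step 4: cancel R3 -> on_hand[A=47 B=49 C=35] avail[A=31 B=49 C=35] open={R1,R2}
Step 5: commit R1 -> on_hand[A=38 B=49 C=35] avail[A=31 B=49 C=35] open={R2}
Step 6: reserve R4 C 1 -> on_hand[A=38 B=49 C=35] avail[A=31 B=49 C=34] open={R2,R4}
Step 7: reserve R5 B 9 -> on_hand[A=38 B=49 C=35] avail[A=31 B=40 C=34] open={R2,R4,R5}
Step 8: commit R5 -> on_hand[A=38 B=40 C=35] avail[A=31 B=40 C=34] open={R2,R4}
Step 9: reserve R6 C 8 -> on_hand[A=38 B=40 C=35] avail[A=31 B=40 C=26] open={R2,R4,R6}
Step 10: reserve R7 A 4 -> on_hand[A=38 B=40 C=35] avail[A=27 B=40 C=26] open={R2,R4,R6,R7}
Step 11: reserve R8 C 1 -> on_hand[A=38 B=40 C=35] avail[A=27 B=40 C=25] open={R2,R4,R6,R7,R8}
Step 12: commit R6 -> on_hand[A=38 B=40 C=27] avail[A=27 B=40 C=25] open={R2,R4,R7,R8}
Step 13: reserve R9 C 1 -> on_hand[A=38 B=40 C=27] avail[A=27 B=40 C=24] open={R2,R4,R7,R8,R9}
Step 14: reserve R10 B 5 -> on_hand[A=38 B=40 C=27] avail[A=27 B=35 C=24] open={R10,R2,R4,R7,R8,R9}
Step 15: reserve R11 B 5 -> on_hand[A=38 B=40 C=27] avail[A=27 B=30 C=24] open={R10,R11,R2,R4,R7,R8,R9}
Step 16: reserve R12 A 1 -> on_hand[A=38 B=40 C=27] avail[A=26 B=30 C=24] open={R10,R11,R12,R2,R4,R7,R8,R9}
Step 17: cancel R2 -> on_hand[A=38 B=40 C=27] avail[A=33 B=30 C=24] open={R10,R11,R12,R4,R7,R8,R9}
Step 18: commit R7 -> on_hand[A=34 B=40 C=27] avail[A=33 B=30 C=24] open={R10,R11,R12,R4,R8,R9}
Final available[C] = 24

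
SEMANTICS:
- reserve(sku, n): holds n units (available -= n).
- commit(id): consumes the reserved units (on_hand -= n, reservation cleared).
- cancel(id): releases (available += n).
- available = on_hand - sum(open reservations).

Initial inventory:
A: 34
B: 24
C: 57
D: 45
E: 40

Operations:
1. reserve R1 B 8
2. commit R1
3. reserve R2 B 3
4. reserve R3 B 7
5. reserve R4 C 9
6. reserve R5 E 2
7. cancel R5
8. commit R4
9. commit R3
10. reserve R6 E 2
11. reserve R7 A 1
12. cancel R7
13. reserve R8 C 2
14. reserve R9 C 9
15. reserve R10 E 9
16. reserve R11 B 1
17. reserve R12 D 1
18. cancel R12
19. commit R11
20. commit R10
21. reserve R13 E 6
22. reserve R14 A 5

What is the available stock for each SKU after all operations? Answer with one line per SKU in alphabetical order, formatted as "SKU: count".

Answer: A: 29
B: 5
C: 37
D: 45
E: 23

Derivation:
Step 1: reserve R1 B 8 -> on_hand[A=34 B=24 C=57 D=45 E=40] avail[A=34 B=16 C=57 D=45 E=40] open={R1}
Step 2: commit R1 -> on_hand[A=34 B=16 C=57 D=45 E=40] avail[A=34 B=16 C=57 D=45 E=40] open={}
Step 3: reserve R2 B 3 -> on_hand[A=34 B=16 C=57 D=45 E=40] avail[A=34 B=13 C=57 D=45 E=40] open={R2}
Step 4: reserve R3 B 7 -> on_hand[A=34 B=16 C=57 D=45 E=40] avail[A=34 B=6 C=57 D=45 E=40] open={R2,R3}
Step 5: reserve R4 C 9 -> on_hand[A=34 B=16 C=57 D=45 E=40] avail[A=34 B=6 C=48 D=45 E=40] open={R2,R3,R4}
Step 6: reserve R5 E 2 -> on_hand[A=34 B=16 C=57 D=45 E=40] avail[A=34 B=6 C=48 D=45 E=38] open={R2,R3,R4,R5}
Step 7: cancel R5 -> on_hand[A=34 B=16 C=57 D=45 E=40] avail[A=34 B=6 C=48 D=45 E=40] open={R2,R3,R4}
Step 8: commit R4 -> on_hand[A=34 B=16 C=48 D=45 E=40] avail[A=34 B=6 C=48 D=45 E=40] open={R2,R3}
Step 9: commit R3 -> on_hand[A=34 B=9 C=48 D=45 E=40] avail[A=34 B=6 C=48 D=45 E=40] open={R2}
Step 10: reserve R6 E 2 -> on_hand[A=34 B=9 C=48 D=45 E=40] avail[A=34 B=6 C=48 D=45 E=38] open={R2,R6}
Step 11: reserve R7 A 1 -> on_hand[A=34 B=9 C=48 D=45 E=40] avail[A=33 B=6 C=48 D=45 E=38] open={R2,R6,R7}
Step 12: cancel R7 -> on_hand[A=34 B=9 C=48 D=45 E=40] avail[A=34 B=6 C=48 D=45 E=38] open={R2,R6}
Step 13: reserve R8 C 2 -> on_hand[A=34 B=9 C=48 D=45 E=40] avail[A=34 B=6 C=46 D=45 E=38] open={R2,R6,R8}
Step 14: reserve R9 C 9 -> on_hand[A=34 B=9 C=48 D=45 E=40] avail[A=34 B=6 C=37 D=45 E=38] open={R2,R6,R8,R9}
Step 15: reserve R10 E 9 -> on_hand[A=34 B=9 C=48 D=45 E=40] avail[A=34 B=6 C=37 D=45 E=29] open={R10,R2,R6,R8,R9}
Step 16: reserve R11 B 1 -> on_hand[A=34 B=9 C=48 D=45 E=40] avail[A=34 B=5 C=37 D=45 E=29] open={R10,R11,R2,R6,R8,R9}
Step 17: reserve R12 D 1 -> on_hand[A=34 B=9 C=48 D=45 E=40] avail[A=34 B=5 C=37 D=44 E=29] open={R10,R11,R12,R2,R6,R8,R9}
Step 18: cancel R12 -> on_hand[A=34 B=9 C=48 D=45 E=40] avail[A=34 B=5 C=37 D=45 E=29] open={R10,R11,R2,R6,R8,R9}
Step 19: commit R11 -> on_hand[A=34 B=8 C=48 D=45 E=40] avail[A=34 B=5 C=37 D=45 E=29] open={R10,R2,R6,R8,R9}
Step 20: commit R10 -> on_hand[A=34 B=8 C=48 D=45 E=31] avail[A=34 B=5 C=37 D=45 E=29] open={R2,R6,R8,R9}
Step 21: reserve R13 E 6 -> on_hand[A=34 B=8 C=48 D=45 E=31] avail[A=34 B=5 C=37 D=45 E=23] open={R13,R2,R6,R8,R9}
Step 22: reserve R14 A 5 -> on_hand[A=34 B=8 C=48 D=45 E=31] avail[A=29 B=5 C=37 D=45 E=23] open={R13,R14,R2,R6,R8,R9}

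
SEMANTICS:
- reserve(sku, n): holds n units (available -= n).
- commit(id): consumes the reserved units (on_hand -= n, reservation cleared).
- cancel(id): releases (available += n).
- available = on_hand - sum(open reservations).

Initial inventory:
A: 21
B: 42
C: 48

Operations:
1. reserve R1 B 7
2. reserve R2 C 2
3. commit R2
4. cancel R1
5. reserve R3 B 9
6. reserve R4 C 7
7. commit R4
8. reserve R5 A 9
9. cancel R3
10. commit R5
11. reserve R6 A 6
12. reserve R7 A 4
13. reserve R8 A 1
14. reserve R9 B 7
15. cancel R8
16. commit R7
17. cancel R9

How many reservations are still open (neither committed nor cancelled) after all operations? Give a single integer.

Step 1: reserve R1 B 7 -> on_hand[A=21 B=42 C=48] avail[A=21 B=35 C=48] open={R1}
Step 2: reserve R2 C 2 -> on_hand[A=21 B=42 C=48] avail[A=21 B=35 C=46] open={R1,R2}
Step 3: commit R2 -> on_hand[A=21 B=42 C=46] avail[A=21 B=35 C=46] open={R1}
Step 4: cancel R1 -> on_hand[A=21 B=42 C=46] avail[A=21 B=42 C=46] open={}
Step 5: reserve R3 B 9 -> on_hand[A=21 B=42 C=46] avail[A=21 B=33 C=46] open={R3}
Step 6: reserve R4 C 7 -> on_hand[A=21 B=42 C=46] avail[A=21 B=33 C=39] open={R3,R4}
Step 7: commit R4 -> on_hand[A=21 B=42 C=39] avail[A=21 B=33 C=39] open={R3}
Step 8: reserve R5 A 9 -> on_hand[A=21 B=42 C=39] avail[A=12 B=33 C=39] open={R3,R5}
Step 9: cancel R3 -> on_hand[A=21 B=42 C=39] avail[A=12 B=42 C=39] open={R5}
Step 10: commit R5 -> on_hand[A=12 B=42 C=39] avail[A=12 B=42 C=39] open={}
Step 11: reserve R6 A 6 -> on_hand[A=12 B=42 C=39] avail[A=6 B=42 C=39] open={R6}
Step 12: reserve R7 A 4 -> on_hand[A=12 B=42 C=39] avail[A=2 B=42 C=39] open={R6,R7}
Step 13: reserve R8 A 1 -> on_hand[A=12 B=42 C=39] avail[A=1 B=42 C=39] open={R6,R7,R8}
Step 14: reserve R9 B 7 -> on_hand[A=12 B=42 C=39] avail[A=1 B=35 C=39] open={R6,R7,R8,R9}
Step 15: cancel R8 -> on_hand[A=12 B=42 C=39] avail[A=2 B=35 C=39] open={R6,R7,R9}
Step 16: commit R7 -> on_hand[A=8 B=42 C=39] avail[A=2 B=35 C=39] open={R6,R9}
Step 17: cancel R9 -> on_hand[A=8 B=42 C=39] avail[A=2 B=42 C=39] open={R6}
Open reservations: ['R6'] -> 1

Answer: 1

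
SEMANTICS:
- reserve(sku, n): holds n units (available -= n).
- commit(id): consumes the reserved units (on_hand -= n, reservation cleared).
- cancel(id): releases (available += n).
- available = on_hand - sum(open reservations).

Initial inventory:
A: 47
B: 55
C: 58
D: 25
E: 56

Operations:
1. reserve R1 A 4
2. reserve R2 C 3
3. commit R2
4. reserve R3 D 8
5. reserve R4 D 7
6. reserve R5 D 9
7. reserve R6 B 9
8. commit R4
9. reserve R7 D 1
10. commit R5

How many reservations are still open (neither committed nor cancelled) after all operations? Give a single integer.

Step 1: reserve R1 A 4 -> on_hand[A=47 B=55 C=58 D=25 E=56] avail[A=43 B=55 C=58 D=25 E=56] open={R1}
Step 2: reserve R2 C 3 -> on_hand[A=47 B=55 C=58 D=25 E=56] avail[A=43 B=55 C=55 D=25 E=56] open={R1,R2}
Step 3: commit R2 -> on_hand[A=47 B=55 C=55 D=25 E=56] avail[A=43 B=55 C=55 D=25 E=56] open={R1}
Step 4: reserve R3 D 8 -> on_hand[A=47 B=55 C=55 D=25 E=56] avail[A=43 B=55 C=55 D=17 E=56] open={R1,R3}
Step 5: reserve R4 D 7 -> on_hand[A=47 B=55 C=55 D=25 E=56] avail[A=43 B=55 C=55 D=10 E=56] open={R1,R3,R4}
Step 6: reserve R5 D 9 -> on_hand[A=47 B=55 C=55 D=25 E=56] avail[A=43 B=55 C=55 D=1 E=56] open={R1,R3,R4,R5}
Step 7: reserve R6 B 9 -> on_hand[A=47 B=55 C=55 D=25 E=56] avail[A=43 B=46 C=55 D=1 E=56] open={R1,R3,R4,R5,R6}
Step 8: commit R4 -> on_hand[A=47 B=55 C=55 D=18 E=56] avail[A=43 B=46 C=55 D=1 E=56] open={R1,R3,R5,R6}
Step 9: reserve R7 D 1 -> on_hand[A=47 B=55 C=55 D=18 E=56] avail[A=43 B=46 C=55 D=0 E=56] open={R1,R3,R5,R6,R7}
Step 10: commit R5 -> on_hand[A=47 B=55 C=55 D=9 E=56] avail[A=43 B=46 C=55 D=0 E=56] open={R1,R3,R6,R7}
Open reservations: ['R1', 'R3', 'R6', 'R7'] -> 4

Answer: 4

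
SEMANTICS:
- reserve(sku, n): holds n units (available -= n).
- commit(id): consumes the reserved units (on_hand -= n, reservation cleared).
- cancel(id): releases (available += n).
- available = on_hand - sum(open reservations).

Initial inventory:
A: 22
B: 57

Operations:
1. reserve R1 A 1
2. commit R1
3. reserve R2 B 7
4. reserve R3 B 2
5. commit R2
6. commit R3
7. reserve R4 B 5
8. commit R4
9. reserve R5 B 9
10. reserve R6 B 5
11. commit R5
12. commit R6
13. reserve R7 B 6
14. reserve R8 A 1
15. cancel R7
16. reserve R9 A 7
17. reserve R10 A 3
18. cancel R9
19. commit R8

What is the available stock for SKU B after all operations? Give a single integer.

Step 1: reserve R1 A 1 -> on_hand[A=22 B=57] avail[A=21 B=57] open={R1}
Step 2: commit R1 -> on_hand[A=21 B=57] avail[A=21 B=57] open={}
Step 3: reserve R2 B 7 -> on_hand[A=21 B=57] avail[A=21 B=50] open={R2}
Step 4: reserve R3 B 2 -> on_hand[A=21 B=57] avail[A=21 B=48] open={R2,R3}
Step 5: commit R2 -> on_hand[A=21 B=50] avail[A=21 B=48] open={R3}
Step 6: commit R3 -> on_hand[A=21 B=48] avail[A=21 B=48] open={}
Step 7: reserve R4 B 5 -> on_hand[A=21 B=48] avail[A=21 B=43] open={R4}
Step 8: commit R4 -> on_hand[A=21 B=43] avail[A=21 B=43] open={}
Step 9: reserve R5 B 9 -> on_hand[A=21 B=43] avail[A=21 B=34] open={R5}
Step 10: reserve R6 B 5 -> on_hand[A=21 B=43] avail[A=21 B=29] open={R5,R6}
Step 11: commit R5 -> on_hand[A=21 B=34] avail[A=21 B=29] open={R6}
Step 12: commit R6 -> on_hand[A=21 B=29] avail[A=21 B=29] open={}
Step 13: reserve R7 B 6 -> on_hand[A=21 B=29] avail[A=21 B=23] open={R7}
Step 14: reserve R8 A 1 -> on_hand[A=21 B=29] avail[A=20 B=23] open={R7,R8}
Step 15: cancel R7 -> on_hand[A=21 B=29] avail[A=20 B=29] open={R8}
Step 16: reserve R9 A 7 -> on_hand[A=21 B=29] avail[A=13 B=29] open={R8,R9}
Step 17: reserve R10 A 3 -> on_hand[A=21 B=29] avail[A=10 B=29] open={R10,R8,R9}
Step 18: cancel R9 -> on_hand[A=21 B=29] avail[A=17 B=29] open={R10,R8}
Step 19: commit R8 -> on_hand[A=20 B=29] avail[A=17 B=29] open={R10}
Final available[B] = 29

Answer: 29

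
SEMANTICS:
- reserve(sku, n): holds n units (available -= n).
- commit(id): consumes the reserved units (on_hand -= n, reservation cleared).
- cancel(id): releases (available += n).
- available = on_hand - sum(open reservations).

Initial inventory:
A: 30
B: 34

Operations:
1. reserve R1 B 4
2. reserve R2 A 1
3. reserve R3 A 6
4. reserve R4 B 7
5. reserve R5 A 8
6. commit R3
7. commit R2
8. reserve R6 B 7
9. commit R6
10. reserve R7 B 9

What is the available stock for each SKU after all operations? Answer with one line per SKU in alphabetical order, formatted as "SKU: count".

Answer: A: 15
B: 7

Derivation:
Step 1: reserve R1 B 4 -> on_hand[A=30 B=34] avail[A=30 B=30] open={R1}
Step 2: reserve R2 A 1 -> on_hand[A=30 B=34] avail[A=29 B=30] open={R1,R2}
Step 3: reserve R3 A 6 -> on_hand[A=30 B=34] avail[A=23 B=30] open={R1,R2,R3}
Step 4: reserve R4 B 7 -> on_hand[A=30 B=34] avail[A=23 B=23] open={R1,R2,R3,R4}
Step 5: reserve R5 A 8 -> on_hand[A=30 B=34] avail[A=15 B=23] open={R1,R2,R3,R4,R5}
Step 6: commit R3 -> on_hand[A=24 B=34] avail[A=15 B=23] open={R1,R2,R4,R5}
Step 7: commit R2 -> on_hand[A=23 B=34] avail[A=15 B=23] open={R1,R4,R5}
Step 8: reserve R6 B 7 -> on_hand[A=23 B=34] avail[A=15 B=16] open={R1,R4,R5,R6}
Step 9: commit R6 -> on_hand[A=23 B=27] avail[A=15 B=16] open={R1,R4,R5}
Step 10: reserve R7 B 9 -> on_hand[A=23 B=27] avail[A=15 B=7] open={R1,R4,R5,R7}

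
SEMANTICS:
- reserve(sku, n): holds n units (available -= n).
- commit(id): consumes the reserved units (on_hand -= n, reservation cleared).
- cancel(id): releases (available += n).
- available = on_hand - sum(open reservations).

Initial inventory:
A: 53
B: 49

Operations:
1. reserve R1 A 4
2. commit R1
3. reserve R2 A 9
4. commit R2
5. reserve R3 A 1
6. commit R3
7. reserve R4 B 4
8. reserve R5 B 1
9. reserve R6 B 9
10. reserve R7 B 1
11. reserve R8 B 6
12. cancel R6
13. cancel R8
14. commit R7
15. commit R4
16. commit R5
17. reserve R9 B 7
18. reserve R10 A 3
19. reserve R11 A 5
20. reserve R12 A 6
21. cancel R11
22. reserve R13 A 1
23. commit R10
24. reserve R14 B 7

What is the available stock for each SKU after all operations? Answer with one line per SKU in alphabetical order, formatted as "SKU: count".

Answer: A: 29
B: 29

Derivation:
Step 1: reserve R1 A 4 -> on_hand[A=53 B=49] avail[A=49 B=49] open={R1}
Step 2: commit R1 -> on_hand[A=49 B=49] avail[A=49 B=49] open={}
Step 3: reserve R2 A 9 -> on_hand[A=49 B=49] avail[A=40 B=49] open={R2}
Step 4: commit R2 -> on_hand[A=40 B=49] avail[A=40 B=49] open={}
Step 5: reserve R3 A 1 -> on_hand[A=40 B=49] avail[A=39 B=49] open={R3}
Step 6: commit R3 -> on_hand[A=39 B=49] avail[A=39 B=49] open={}
Step 7: reserve R4 B 4 -> on_hand[A=39 B=49] avail[A=39 B=45] open={R4}
Step 8: reserve R5 B 1 -> on_hand[A=39 B=49] avail[A=39 B=44] open={R4,R5}
Step 9: reserve R6 B 9 -> on_hand[A=39 B=49] avail[A=39 B=35] open={R4,R5,R6}
Step 10: reserve R7 B 1 -> on_hand[A=39 B=49] avail[A=39 B=34] open={R4,R5,R6,R7}
Step 11: reserve R8 B 6 -> on_hand[A=39 B=49] avail[A=39 B=28] open={R4,R5,R6,R7,R8}
Step 12: cancel R6 -> on_hand[A=39 B=49] avail[A=39 B=37] open={R4,R5,R7,R8}
Step 13: cancel R8 -> on_hand[A=39 B=49] avail[A=39 B=43] open={R4,R5,R7}
Step 14: commit R7 -> on_hand[A=39 B=48] avail[A=39 B=43] open={R4,R5}
Step 15: commit R4 -> on_hand[A=39 B=44] avail[A=39 B=43] open={R5}
Step 16: commit R5 -> on_hand[A=39 B=43] avail[A=39 B=43] open={}
Step 17: reserve R9 B 7 -> on_hand[A=39 B=43] avail[A=39 B=36] open={R9}
Step 18: reserve R10 A 3 -> on_hand[A=39 B=43] avail[A=36 B=36] open={R10,R9}
Step 19: reserve R11 A 5 -> on_hand[A=39 B=43] avail[A=31 B=36] open={R10,R11,R9}
Step 20: reserve R12 A 6 -> on_hand[A=39 B=43] avail[A=25 B=36] open={R10,R11,R12,R9}
Step 21: cancel R11 -> on_hand[A=39 B=43] avail[A=30 B=36] open={R10,R12,R9}
Step 22: reserve R13 A 1 -> on_hand[A=39 B=43] avail[A=29 B=36] open={R10,R12,R13,R9}
Step 23: commit R10 -> on_hand[A=36 B=43] avail[A=29 B=36] open={R12,R13,R9}
Step 24: reserve R14 B 7 -> on_hand[A=36 B=43] avail[A=29 B=29] open={R12,R13,R14,R9}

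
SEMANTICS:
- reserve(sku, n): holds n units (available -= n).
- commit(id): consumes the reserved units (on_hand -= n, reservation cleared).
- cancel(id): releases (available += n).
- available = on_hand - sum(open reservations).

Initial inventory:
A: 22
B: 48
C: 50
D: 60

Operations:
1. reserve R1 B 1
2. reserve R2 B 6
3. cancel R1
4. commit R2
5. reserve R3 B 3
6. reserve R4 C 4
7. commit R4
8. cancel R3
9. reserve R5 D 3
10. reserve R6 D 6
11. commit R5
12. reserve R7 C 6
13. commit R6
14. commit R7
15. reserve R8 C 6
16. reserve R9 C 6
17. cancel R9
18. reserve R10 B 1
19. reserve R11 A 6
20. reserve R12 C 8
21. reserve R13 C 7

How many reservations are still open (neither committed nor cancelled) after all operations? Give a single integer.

Step 1: reserve R1 B 1 -> on_hand[A=22 B=48 C=50 D=60] avail[A=22 B=47 C=50 D=60] open={R1}
Step 2: reserve R2 B 6 -> on_hand[A=22 B=48 C=50 D=60] avail[A=22 B=41 C=50 D=60] open={R1,R2}
Step 3: cancel R1 -> on_hand[A=22 B=48 C=50 D=60] avail[A=22 B=42 C=50 D=60] open={R2}
Step 4: commit R2 -> on_hand[A=22 B=42 C=50 D=60] avail[A=22 B=42 C=50 D=60] open={}
Step 5: reserve R3 B 3 -> on_hand[A=22 B=42 C=50 D=60] avail[A=22 B=39 C=50 D=60] open={R3}
Step 6: reserve R4 C 4 -> on_hand[A=22 B=42 C=50 D=60] avail[A=22 B=39 C=46 D=60] open={R3,R4}
Step 7: commit R4 -> on_hand[A=22 B=42 C=46 D=60] avail[A=22 B=39 C=46 D=60] open={R3}
Step 8: cancel R3 -> on_hand[A=22 B=42 C=46 D=60] avail[A=22 B=42 C=46 D=60] open={}
Step 9: reserve R5 D 3 -> on_hand[A=22 B=42 C=46 D=60] avail[A=22 B=42 C=46 D=57] open={R5}
Step 10: reserve R6 D 6 -> on_hand[A=22 B=42 C=46 D=60] avail[A=22 B=42 C=46 D=51] open={R5,R6}
Step 11: commit R5 -> on_hand[A=22 B=42 C=46 D=57] avail[A=22 B=42 C=46 D=51] open={R6}
Step 12: reserve R7 C 6 -> on_hand[A=22 B=42 C=46 D=57] avail[A=22 B=42 C=40 D=51] open={R6,R7}
Step 13: commit R6 -> on_hand[A=22 B=42 C=46 D=51] avail[A=22 B=42 C=40 D=51] open={R7}
Step 14: commit R7 -> on_hand[A=22 B=42 C=40 D=51] avail[A=22 B=42 C=40 D=51] open={}
Step 15: reserve R8 C 6 -> on_hand[A=22 B=42 C=40 D=51] avail[A=22 B=42 C=34 D=51] open={R8}
Step 16: reserve R9 C 6 -> on_hand[A=22 B=42 C=40 D=51] avail[A=22 B=42 C=28 D=51] open={R8,R9}
Step 17: cancel R9 -> on_hand[A=22 B=42 C=40 D=51] avail[A=22 B=42 C=34 D=51] open={R8}
Step 18: reserve R10 B 1 -> on_hand[A=22 B=42 C=40 D=51] avail[A=22 B=41 C=34 D=51] open={R10,R8}
Step 19: reserve R11 A 6 -> on_hand[A=22 B=42 C=40 D=51] avail[A=16 B=41 C=34 D=51] open={R10,R11,R8}
Step 20: reserve R12 C 8 -> on_hand[A=22 B=42 C=40 D=51] avail[A=16 B=41 C=26 D=51] open={R10,R11,R12,R8}
Step 21: reserve R13 C 7 -> on_hand[A=22 B=42 C=40 D=51] avail[A=16 B=41 C=19 D=51] open={R10,R11,R12,R13,R8}
Open reservations: ['R10', 'R11', 'R12', 'R13', 'R8'] -> 5

Answer: 5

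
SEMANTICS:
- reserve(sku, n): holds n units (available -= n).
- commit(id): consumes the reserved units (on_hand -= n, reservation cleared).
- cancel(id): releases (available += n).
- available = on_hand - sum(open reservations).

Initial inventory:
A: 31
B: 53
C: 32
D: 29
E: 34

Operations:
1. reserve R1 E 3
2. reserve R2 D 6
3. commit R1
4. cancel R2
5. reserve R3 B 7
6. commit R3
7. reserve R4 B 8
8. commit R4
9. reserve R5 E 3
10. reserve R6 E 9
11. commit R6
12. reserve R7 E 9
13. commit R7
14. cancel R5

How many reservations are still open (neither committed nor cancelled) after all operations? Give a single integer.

Step 1: reserve R1 E 3 -> on_hand[A=31 B=53 C=32 D=29 E=34] avail[A=31 B=53 C=32 D=29 E=31] open={R1}
Step 2: reserve R2 D 6 -> on_hand[A=31 B=53 C=32 D=29 E=34] avail[A=31 B=53 C=32 D=23 E=31] open={R1,R2}
Step 3: commit R1 -> on_hand[A=31 B=53 C=32 D=29 E=31] avail[A=31 B=53 C=32 D=23 E=31] open={R2}
Step 4: cancel R2 -> on_hand[A=31 B=53 C=32 D=29 E=31] avail[A=31 B=53 C=32 D=29 E=31] open={}
Step 5: reserve R3 B 7 -> on_hand[A=31 B=53 C=32 D=29 E=31] avail[A=31 B=46 C=32 D=29 E=31] open={R3}
Step 6: commit R3 -> on_hand[A=31 B=46 C=32 D=29 E=31] avail[A=31 B=46 C=32 D=29 E=31] open={}
Step 7: reserve R4 B 8 -> on_hand[A=31 B=46 C=32 D=29 E=31] avail[A=31 B=38 C=32 D=29 E=31] open={R4}
Step 8: commit R4 -> on_hand[A=31 B=38 C=32 D=29 E=31] avail[A=31 B=38 C=32 D=29 E=31] open={}
Step 9: reserve R5 E 3 -> on_hand[A=31 B=38 C=32 D=29 E=31] avail[A=31 B=38 C=32 D=29 E=28] open={R5}
Step 10: reserve R6 E 9 -> on_hand[A=31 B=38 C=32 D=29 E=31] avail[A=31 B=38 C=32 D=29 E=19] open={R5,R6}
Step 11: commit R6 -> on_hand[A=31 B=38 C=32 D=29 E=22] avail[A=31 B=38 C=32 D=29 E=19] open={R5}
Step 12: reserve R7 E 9 -> on_hand[A=31 B=38 C=32 D=29 E=22] avail[A=31 B=38 C=32 D=29 E=10] open={R5,R7}
Step 13: commit R7 -> on_hand[A=31 B=38 C=32 D=29 E=13] avail[A=31 B=38 C=32 D=29 E=10] open={R5}
Step 14: cancel R5 -> on_hand[A=31 B=38 C=32 D=29 E=13] avail[A=31 B=38 C=32 D=29 E=13] open={}
Open reservations: [] -> 0

Answer: 0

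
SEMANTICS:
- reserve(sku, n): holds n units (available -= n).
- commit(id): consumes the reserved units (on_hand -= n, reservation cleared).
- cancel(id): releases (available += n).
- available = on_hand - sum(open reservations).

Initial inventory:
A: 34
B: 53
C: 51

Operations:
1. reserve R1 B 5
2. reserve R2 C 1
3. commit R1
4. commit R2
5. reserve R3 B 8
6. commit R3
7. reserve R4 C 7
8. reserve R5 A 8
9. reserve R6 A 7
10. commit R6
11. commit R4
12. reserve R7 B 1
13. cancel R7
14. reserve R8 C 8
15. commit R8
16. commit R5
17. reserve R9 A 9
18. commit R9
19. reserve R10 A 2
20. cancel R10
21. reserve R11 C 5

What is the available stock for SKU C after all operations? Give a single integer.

Answer: 30

Derivation:
Step 1: reserve R1 B 5 -> on_hand[A=34 B=53 C=51] avail[A=34 B=48 C=51] open={R1}
Step 2: reserve R2 C 1 -> on_hand[A=34 B=53 C=51] avail[A=34 B=48 C=50] open={R1,R2}
Step 3: commit R1 -> on_hand[A=34 B=48 C=51] avail[A=34 B=48 C=50] open={R2}
Step 4: commit R2 -> on_hand[A=34 B=48 C=50] avail[A=34 B=48 C=50] open={}
Step 5: reserve R3 B 8 -> on_hand[A=34 B=48 C=50] avail[A=34 B=40 C=50] open={R3}
Step 6: commit R3 -> on_hand[A=34 B=40 C=50] avail[A=34 B=40 C=50] open={}
Step 7: reserve R4 C 7 -> on_hand[A=34 B=40 C=50] avail[A=34 B=40 C=43] open={R4}
Step 8: reserve R5 A 8 -> on_hand[A=34 B=40 C=50] avail[A=26 B=40 C=43] open={R4,R5}
Step 9: reserve R6 A 7 -> on_hand[A=34 B=40 C=50] avail[A=19 B=40 C=43] open={R4,R5,R6}
Step 10: commit R6 -> on_hand[A=27 B=40 C=50] avail[A=19 B=40 C=43] open={R4,R5}
Step 11: commit R4 -> on_hand[A=27 B=40 C=43] avail[A=19 B=40 C=43] open={R5}
Step 12: reserve R7 B 1 -> on_hand[A=27 B=40 C=43] avail[A=19 B=39 C=43] open={R5,R7}
Step 13: cancel R7 -> on_hand[A=27 B=40 C=43] avail[A=19 B=40 C=43] open={R5}
Step 14: reserve R8 C 8 -> on_hand[A=27 B=40 C=43] avail[A=19 B=40 C=35] open={R5,R8}
Step 15: commit R8 -> on_hand[A=27 B=40 C=35] avail[A=19 B=40 C=35] open={R5}
Step 16: commit R5 -> on_hand[A=19 B=40 C=35] avail[A=19 B=40 C=35] open={}
Step 17: reserve R9 A 9 -> on_hand[A=19 B=40 C=35] avail[A=10 B=40 C=35] open={R9}
Step 18: commit R9 -> on_hand[A=10 B=40 C=35] avail[A=10 B=40 C=35] open={}
Step 19: reserve R10 A 2 -> on_hand[A=10 B=40 C=35] avail[A=8 B=40 C=35] open={R10}
Step 20: cancel R10 -> on_hand[A=10 B=40 C=35] avail[A=10 B=40 C=35] open={}
Step 21: reserve R11 C 5 -> on_hand[A=10 B=40 C=35] avail[A=10 B=40 C=30] open={R11}
Final available[C] = 30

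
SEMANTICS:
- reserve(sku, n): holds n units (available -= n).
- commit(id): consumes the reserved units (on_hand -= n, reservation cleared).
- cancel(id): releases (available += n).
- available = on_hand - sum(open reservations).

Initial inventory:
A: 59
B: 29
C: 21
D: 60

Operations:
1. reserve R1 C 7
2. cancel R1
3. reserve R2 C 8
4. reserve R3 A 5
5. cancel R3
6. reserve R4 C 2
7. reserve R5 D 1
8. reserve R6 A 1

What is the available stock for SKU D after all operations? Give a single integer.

Step 1: reserve R1 C 7 -> on_hand[A=59 B=29 C=21 D=60] avail[A=59 B=29 C=14 D=60] open={R1}
Step 2: cancel R1 -> on_hand[A=59 B=29 C=21 D=60] avail[A=59 B=29 C=21 D=60] open={}
Step 3: reserve R2 C 8 -> on_hand[A=59 B=29 C=21 D=60] avail[A=59 B=29 C=13 D=60] open={R2}
Step 4: reserve R3 A 5 -> on_hand[A=59 B=29 C=21 D=60] avail[A=54 B=29 C=13 D=60] open={R2,R3}
Step 5: cancel R3 -> on_hand[A=59 B=29 C=21 D=60] avail[A=59 B=29 C=13 D=60] open={R2}
Step 6: reserve R4 C 2 -> on_hand[A=59 B=29 C=21 D=60] avail[A=59 B=29 C=11 D=60] open={R2,R4}
Step 7: reserve R5 D 1 -> on_hand[A=59 B=29 C=21 D=60] avail[A=59 B=29 C=11 D=59] open={R2,R4,R5}
Step 8: reserve R6 A 1 -> on_hand[A=59 B=29 C=21 D=60] avail[A=58 B=29 C=11 D=59] open={R2,R4,R5,R6}
Final available[D] = 59

Answer: 59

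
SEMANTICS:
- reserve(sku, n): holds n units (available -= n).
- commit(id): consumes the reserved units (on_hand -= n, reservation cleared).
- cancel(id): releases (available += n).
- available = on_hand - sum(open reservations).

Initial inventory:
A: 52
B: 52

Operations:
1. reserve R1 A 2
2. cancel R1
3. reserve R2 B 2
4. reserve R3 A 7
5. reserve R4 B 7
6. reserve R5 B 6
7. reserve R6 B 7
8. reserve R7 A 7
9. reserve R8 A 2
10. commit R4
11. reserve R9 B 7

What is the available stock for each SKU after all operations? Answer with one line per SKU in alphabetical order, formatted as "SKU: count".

Step 1: reserve R1 A 2 -> on_hand[A=52 B=52] avail[A=50 B=52] open={R1}
Step 2: cancel R1 -> on_hand[A=52 B=52] avail[A=52 B=52] open={}
Step 3: reserve R2 B 2 -> on_hand[A=52 B=52] avail[A=52 B=50] open={R2}
Step 4: reserve R3 A 7 -> on_hand[A=52 B=52] avail[A=45 B=50] open={R2,R3}
Step 5: reserve R4 B 7 -> on_hand[A=52 B=52] avail[A=45 B=43] open={R2,R3,R4}
Step 6: reserve R5 B 6 -> on_hand[A=52 B=52] avail[A=45 B=37] open={R2,R3,R4,R5}
Step 7: reserve R6 B 7 -> on_hand[A=52 B=52] avail[A=45 B=30] open={R2,R3,R4,R5,R6}
Step 8: reserve R7 A 7 -> on_hand[A=52 B=52] avail[A=38 B=30] open={R2,R3,R4,R5,R6,R7}
Step 9: reserve R8 A 2 -> on_hand[A=52 B=52] avail[A=36 B=30] open={R2,R3,R4,R5,R6,R7,R8}
Step 10: commit R4 -> on_hand[A=52 B=45] avail[A=36 B=30] open={R2,R3,R5,R6,R7,R8}
Step 11: reserve R9 B 7 -> on_hand[A=52 B=45] avail[A=36 B=23] open={R2,R3,R5,R6,R7,R8,R9}

Answer: A: 36
B: 23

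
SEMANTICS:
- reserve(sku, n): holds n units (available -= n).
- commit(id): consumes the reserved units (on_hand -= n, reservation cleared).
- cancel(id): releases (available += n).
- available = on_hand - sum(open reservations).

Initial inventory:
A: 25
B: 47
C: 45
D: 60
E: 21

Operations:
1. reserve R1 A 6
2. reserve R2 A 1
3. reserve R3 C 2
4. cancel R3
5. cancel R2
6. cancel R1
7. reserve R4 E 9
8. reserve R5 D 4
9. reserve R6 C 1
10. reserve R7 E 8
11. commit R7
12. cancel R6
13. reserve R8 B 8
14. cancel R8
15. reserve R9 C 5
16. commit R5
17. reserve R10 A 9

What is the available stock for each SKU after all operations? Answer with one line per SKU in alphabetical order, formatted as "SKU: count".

Step 1: reserve R1 A 6 -> on_hand[A=25 B=47 C=45 D=60 E=21] avail[A=19 B=47 C=45 D=60 E=21] open={R1}
Step 2: reserve R2 A 1 -> on_hand[A=25 B=47 C=45 D=60 E=21] avail[A=18 B=47 C=45 D=60 E=21] open={R1,R2}
Step 3: reserve R3 C 2 -> on_hand[A=25 B=47 C=45 D=60 E=21] avail[A=18 B=47 C=43 D=60 E=21] open={R1,R2,R3}
Step 4: cancel R3 -> on_hand[A=25 B=47 C=45 D=60 E=21] avail[A=18 B=47 C=45 D=60 E=21] open={R1,R2}
Step 5: cancel R2 -> on_hand[A=25 B=47 C=45 D=60 E=21] avail[A=19 B=47 C=45 D=60 E=21] open={R1}
Step 6: cancel R1 -> on_hand[A=25 B=47 C=45 D=60 E=21] avail[A=25 B=47 C=45 D=60 E=21] open={}
Step 7: reserve R4 E 9 -> on_hand[A=25 B=47 C=45 D=60 E=21] avail[A=25 B=47 C=45 D=60 E=12] open={R4}
Step 8: reserve R5 D 4 -> on_hand[A=25 B=47 C=45 D=60 E=21] avail[A=25 B=47 C=45 D=56 E=12] open={R4,R5}
Step 9: reserve R6 C 1 -> on_hand[A=25 B=47 C=45 D=60 E=21] avail[A=25 B=47 C=44 D=56 E=12] open={R4,R5,R6}
Step 10: reserve R7 E 8 -> on_hand[A=25 B=47 C=45 D=60 E=21] avail[A=25 B=47 C=44 D=56 E=4] open={R4,R5,R6,R7}
Step 11: commit R7 -> on_hand[A=25 B=47 C=45 D=60 E=13] avail[A=25 B=47 C=44 D=56 E=4] open={R4,R5,R6}
Step 12: cancel R6 -> on_hand[A=25 B=47 C=45 D=60 E=13] avail[A=25 B=47 C=45 D=56 E=4] open={R4,R5}
Step 13: reserve R8 B 8 -> on_hand[A=25 B=47 C=45 D=60 E=13] avail[A=25 B=39 C=45 D=56 E=4] open={R4,R5,R8}
Step 14: cancel R8 -> on_hand[A=25 B=47 C=45 D=60 E=13] avail[A=25 B=47 C=45 D=56 E=4] open={R4,R5}
Step 15: reserve R9 C 5 -> on_hand[A=25 B=47 C=45 D=60 E=13] avail[A=25 B=47 C=40 D=56 E=4] open={R4,R5,R9}
Step 16: commit R5 -> on_hand[A=25 B=47 C=45 D=56 E=13] avail[A=25 B=47 C=40 D=56 E=4] open={R4,R9}
Step 17: reserve R10 A 9 -> on_hand[A=25 B=47 C=45 D=56 E=13] avail[A=16 B=47 C=40 D=56 E=4] open={R10,R4,R9}

Answer: A: 16
B: 47
C: 40
D: 56
E: 4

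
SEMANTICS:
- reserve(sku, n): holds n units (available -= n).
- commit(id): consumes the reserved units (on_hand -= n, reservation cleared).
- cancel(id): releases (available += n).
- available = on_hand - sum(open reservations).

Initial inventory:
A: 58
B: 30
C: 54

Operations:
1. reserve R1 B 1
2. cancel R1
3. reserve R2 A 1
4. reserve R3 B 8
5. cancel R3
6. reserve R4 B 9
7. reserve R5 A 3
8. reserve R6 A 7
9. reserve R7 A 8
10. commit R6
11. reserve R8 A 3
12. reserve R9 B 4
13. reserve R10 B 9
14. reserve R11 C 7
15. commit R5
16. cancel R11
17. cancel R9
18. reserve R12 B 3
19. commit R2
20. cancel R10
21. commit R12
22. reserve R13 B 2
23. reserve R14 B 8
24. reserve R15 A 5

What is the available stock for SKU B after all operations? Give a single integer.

Step 1: reserve R1 B 1 -> on_hand[A=58 B=30 C=54] avail[A=58 B=29 C=54] open={R1}
Step 2: cancel R1 -> on_hand[A=58 B=30 C=54] avail[A=58 B=30 C=54] open={}
Step 3: reserve R2 A 1 -> on_hand[A=58 B=30 C=54] avail[A=57 B=30 C=54] open={R2}
Step 4: reserve R3 B 8 -> on_hand[A=58 B=30 C=54] avail[A=57 B=22 C=54] open={R2,R3}
Step 5: cancel R3 -> on_hand[A=58 B=30 C=54] avail[A=57 B=30 C=54] open={R2}
Step 6: reserve R4 B 9 -> on_hand[A=58 B=30 C=54] avail[A=57 B=21 C=54] open={R2,R4}
Step 7: reserve R5 A 3 -> on_hand[A=58 B=30 C=54] avail[A=54 B=21 C=54] open={R2,R4,R5}
Step 8: reserve R6 A 7 -> on_hand[A=58 B=30 C=54] avail[A=47 B=21 C=54] open={R2,R4,R5,R6}
Step 9: reserve R7 A 8 -> on_hand[A=58 B=30 C=54] avail[A=39 B=21 C=54] open={R2,R4,R5,R6,R7}
Step 10: commit R6 -> on_hand[A=51 B=30 C=54] avail[A=39 B=21 C=54] open={R2,R4,R5,R7}
Step 11: reserve R8 A 3 -> on_hand[A=51 B=30 C=54] avail[A=36 B=21 C=54] open={R2,R4,R5,R7,R8}
Step 12: reserve R9 B 4 -> on_hand[A=51 B=30 C=54] avail[A=36 B=17 C=54] open={R2,R4,R5,R7,R8,R9}
Step 13: reserve R10 B 9 -> on_hand[A=51 B=30 C=54] avail[A=36 B=8 C=54] open={R10,R2,R4,R5,R7,R8,R9}
Step 14: reserve R11 C 7 -> on_hand[A=51 B=30 C=54] avail[A=36 B=8 C=47] open={R10,R11,R2,R4,R5,R7,R8,R9}
Step 15: commit R5 -> on_hand[A=48 B=30 C=54] avail[A=36 B=8 C=47] open={R10,R11,R2,R4,R7,R8,R9}
Step 16: cancel R11 -> on_hand[A=48 B=30 C=54] avail[A=36 B=8 C=54] open={R10,R2,R4,R7,R8,R9}
Step 17: cancel R9 -> on_hand[A=48 B=30 C=54] avail[A=36 B=12 C=54] open={R10,R2,R4,R7,R8}
Step 18: reserve R12 B 3 -> on_hand[A=48 B=30 C=54] avail[A=36 B=9 C=54] open={R10,R12,R2,R4,R7,R8}
Step 19: commit R2 -> on_hand[A=47 B=30 C=54] avail[A=36 B=9 C=54] open={R10,R12,R4,R7,R8}
Step 20: cancel R10 -> on_hand[A=47 B=30 C=54] avail[A=36 B=18 C=54] open={R12,R4,R7,R8}
Step 21: commit R12 -> on_hand[A=47 B=27 C=54] avail[A=36 B=18 C=54] open={R4,R7,R8}
Step 22: reserve R13 B 2 -> on_hand[A=47 B=27 C=54] avail[A=36 B=16 C=54] open={R13,R4,R7,R8}
Step 23: reserve R14 B 8 -> on_hand[A=47 B=27 C=54] avail[A=36 B=8 C=54] open={R13,R14,R4,R7,R8}
Step 24: reserve R15 A 5 -> on_hand[A=47 B=27 C=54] avail[A=31 B=8 C=54] open={R13,R14,R15,R4,R7,R8}
Final available[B] = 8

Answer: 8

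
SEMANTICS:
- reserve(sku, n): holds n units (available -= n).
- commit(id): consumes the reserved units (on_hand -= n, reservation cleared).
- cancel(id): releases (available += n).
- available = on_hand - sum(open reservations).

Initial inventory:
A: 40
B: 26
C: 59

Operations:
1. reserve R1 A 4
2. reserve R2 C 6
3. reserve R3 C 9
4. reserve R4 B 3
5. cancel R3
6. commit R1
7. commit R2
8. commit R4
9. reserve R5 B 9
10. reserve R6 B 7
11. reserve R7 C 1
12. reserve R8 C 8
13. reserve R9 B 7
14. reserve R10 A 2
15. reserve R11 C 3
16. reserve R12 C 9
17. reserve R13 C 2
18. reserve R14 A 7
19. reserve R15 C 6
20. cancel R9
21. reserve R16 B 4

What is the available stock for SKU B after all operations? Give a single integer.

Answer: 3

Derivation:
Step 1: reserve R1 A 4 -> on_hand[A=40 B=26 C=59] avail[A=36 B=26 C=59] open={R1}
Step 2: reserve R2 C 6 -> on_hand[A=40 B=26 C=59] avail[A=36 B=26 C=53] open={R1,R2}
Step 3: reserve R3 C 9 -> on_hand[A=40 B=26 C=59] avail[A=36 B=26 C=44] open={R1,R2,R3}
Step 4: reserve R4 B 3 -> on_hand[A=40 B=26 C=59] avail[A=36 B=23 C=44] open={R1,R2,R3,R4}
Step 5: cancel R3 -> on_hand[A=40 B=26 C=59] avail[A=36 B=23 C=53] open={R1,R2,R4}
Step 6: commit R1 -> on_hand[A=36 B=26 C=59] avail[A=36 B=23 C=53] open={R2,R4}
Step 7: commit R2 -> on_hand[A=36 B=26 C=53] avail[A=36 B=23 C=53] open={R4}
Step 8: commit R4 -> on_hand[A=36 B=23 C=53] avail[A=36 B=23 C=53] open={}
Step 9: reserve R5 B 9 -> on_hand[A=36 B=23 C=53] avail[A=36 B=14 C=53] open={R5}
Step 10: reserve R6 B 7 -> on_hand[A=36 B=23 C=53] avail[A=36 B=7 C=53] open={R5,R6}
Step 11: reserve R7 C 1 -> on_hand[A=36 B=23 C=53] avail[A=36 B=7 C=52] open={R5,R6,R7}
Step 12: reserve R8 C 8 -> on_hand[A=36 B=23 C=53] avail[A=36 B=7 C=44] open={R5,R6,R7,R8}
Step 13: reserve R9 B 7 -> on_hand[A=36 B=23 C=53] avail[A=36 B=0 C=44] open={R5,R6,R7,R8,R9}
Step 14: reserve R10 A 2 -> on_hand[A=36 B=23 C=53] avail[A=34 B=0 C=44] open={R10,R5,R6,R7,R8,R9}
Step 15: reserve R11 C 3 -> on_hand[A=36 B=23 C=53] avail[A=34 B=0 C=41] open={R10,R11,R5,R6,R7,R8,R9}
Step 16: reserve R12 C 9 -> on_hand[A=36 B=23 C=53] avail[A=34 B=0 C=32] open={R10,R11,R12,R5,R6,R7,R8,R9}
Step 17: reserve R13 C 2 -> on_hand[A=36 B=23 C=53] avail[A=34 B=0 C=30] open={R10,R11,R12,R13,R5,R6,R7,R8,R9}
Step 18: reserve R14 A 7 -> on_hand[A=36 B=23 C=53] avail[A=27 B=0 C=30] open={R10,R11,R12,R13,R14,R5,R6,R7,R8,R9}
Step 19: reserve R15 C 6 -> on_hand[A=36 B=23 C=53] avail[A=27 B=0 C=24] open={R10,R11,R12,R13,R14,R15,R5,R6,R7,R8,R9}
Step 20: cancel R9 -> on_hand[A=36 B=23 C=53] avail[A=27 B=7 C=24] open={R10,R11,R12,R13,R14,R15,R5,R6,R7,R8}
Step 21: reserve R16 B 4 -> on_hand[A=36 B=23 C=53] avail[A=27 B=3 C=24] open={R10,R11,R12,R13,R14,R15,R16,R5,R6,R7,R8}
Final available[B] = 3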